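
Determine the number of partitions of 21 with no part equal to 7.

A full systematic count gives 657.

657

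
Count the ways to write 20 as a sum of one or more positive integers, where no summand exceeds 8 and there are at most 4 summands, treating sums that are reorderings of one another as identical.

27

A partial list (first 12 by largest part):
8 + 8 + 4
8 + 8 + 3 + 1
8 + 8 + 2 + 2
8 + 7 + 5
8 + 7 + 4 + 1
8 + 7 + 3 + 2
8 + 6 + 6
8 + 6 + 5 + 1
8 + 6 + 4 + 2
8 + 6 + 3 + 3
8 + 5 + 5 + 2
8 + 5 + 4 + 3
…and 15 more, for 27 total.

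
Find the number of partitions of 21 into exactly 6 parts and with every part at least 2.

A partial list (first 12 by largest part):
11, 2, 2, 2, 2, 2
10, 3, 2, 2, 2, 2
9, 4, 2, 2, 2, 2
9, 3, 3, 2, 2, 2
8, 5, 2, 2, 2, 2
8, 4, 3, 2, 2, 2
8, 3, 3, 3, 2, 2
7, 6, 2, 2, 2, 2
7, 5, 3, 2, 2, 2
7, 4, 4, 2, 2, 2
7, 4, 3, 3, 2, 2
7, 3, 3, 3, 3, 2
…and 14 more, for 26 total.

26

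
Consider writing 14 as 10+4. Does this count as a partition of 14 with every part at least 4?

Yes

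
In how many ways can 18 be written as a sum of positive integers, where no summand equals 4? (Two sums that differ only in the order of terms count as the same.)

250

Enumerating by decreasing first part gives 250 partitions in all.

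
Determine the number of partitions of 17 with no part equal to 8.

267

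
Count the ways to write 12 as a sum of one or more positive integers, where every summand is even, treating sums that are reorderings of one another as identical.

11

They are:
12
10, 2
8, 4
8, 2, 2
6, 6
6, 4, 2
6, 2, 2, 2
4, 4, 4
4, 4, 2, 2
4, 2, 2, 2, 2
2, 2, 2, 2, 2, 2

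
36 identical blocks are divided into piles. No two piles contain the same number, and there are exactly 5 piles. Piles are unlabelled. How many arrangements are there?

221

Direct enumeration gives 221 partitions.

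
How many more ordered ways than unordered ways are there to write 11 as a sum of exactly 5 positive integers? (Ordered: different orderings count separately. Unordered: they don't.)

Ordered (compositions into 5 parts): C(10,4) = 210.
Partitions of 11 into exactly 5 parts: 10.
Difference: 210 − 10 = 200.

200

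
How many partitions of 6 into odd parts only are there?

4

Listing the qualifying partitions of 6:
5+1
3+3
3+1+1+1
1+1+1+1+1+1
That's 4 in total.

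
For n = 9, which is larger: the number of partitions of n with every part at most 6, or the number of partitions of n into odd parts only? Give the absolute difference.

Partitions of 9 with every part at most 6: 26.
Partitions of 9 into odd parts only: 8.
|26 − 8| = 18.

18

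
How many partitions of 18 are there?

There are 385 such partitions.

385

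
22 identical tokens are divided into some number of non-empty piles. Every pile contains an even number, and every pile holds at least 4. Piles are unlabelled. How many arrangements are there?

14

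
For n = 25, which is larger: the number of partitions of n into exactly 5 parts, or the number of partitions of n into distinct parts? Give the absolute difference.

50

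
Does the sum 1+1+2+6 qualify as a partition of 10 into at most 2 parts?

No

The parts sum to 10, and the condition 'there are at most 2 summands' is violated.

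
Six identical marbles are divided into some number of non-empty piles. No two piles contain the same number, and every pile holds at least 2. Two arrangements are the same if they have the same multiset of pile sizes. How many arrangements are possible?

2

Enumerating:
6
4+2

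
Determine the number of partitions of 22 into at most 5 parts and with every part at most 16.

A full systematic count gives 237.

237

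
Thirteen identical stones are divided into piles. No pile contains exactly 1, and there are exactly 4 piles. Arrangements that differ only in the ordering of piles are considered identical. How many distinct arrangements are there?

6

They are:
7+2+2+2
6+3+2+2
5+4+2+2
5+3+3+2
4+4+3+2
4+3+3+3
That's 6 in total.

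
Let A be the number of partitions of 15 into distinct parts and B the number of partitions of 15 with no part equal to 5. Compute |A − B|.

107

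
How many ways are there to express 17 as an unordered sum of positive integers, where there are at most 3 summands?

There are too many to list fully; the first 12 (by largest part) are:
17
16 + 1
15 + 2
15 + 1 + 1
14 + 3
14 + 2 + 1
13 + 4
13 + 3 + 1
13 + 2 + 2
12 + 5
12 + 4 + 1
12 + 3 + 2
…and 21 more, for 33 total.

33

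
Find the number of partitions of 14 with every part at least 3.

13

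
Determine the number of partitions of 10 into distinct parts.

Listing the qualifying partitions of 10:
10
9, 1
8, 2
7, 3
7, 2, 1
6, 4
6, 3, 1
5, 4, 1
5, 3, 2
4, 3, 2, 1

10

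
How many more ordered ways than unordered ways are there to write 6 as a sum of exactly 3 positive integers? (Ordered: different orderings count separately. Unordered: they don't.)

7

Ordered (compositions into 3 parts): C(5,2) = 10.
Unordered (partitions into 3 parts): 3.
Difference: 10 − 3 = 7.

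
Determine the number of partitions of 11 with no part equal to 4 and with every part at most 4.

Enumerating:
3, 3, 3, 2
3, 3, 3, 1, 1
3, 3, 2, 2, 1
3, 3, 2, 1, 1, 1
3, 3, 1, 1, 1, 1, 1
3, 2, 2, 2, 2
3, 2, 2, 2, 1, 1
3, 2, 2, 1, 1, 1, 1
3, 2, 1, 1, 1, 1, 1, 1
3, 1, 1, 1, 1, 1, 1, 1, 1
2, 2, 2, 2, 2, 1
2, 2, 2, 2, 1, 1, 1
2, 2, 2, 1, 1, 1, 1, 1
2, 2, 1, 1, 1, 1, 1, 1, 1
2, 1, 1, 1, 1, 1, 1, 1, 1, 1
1, 1, 1, 1, 1, 1, 1, 1, 1, 1, 1

16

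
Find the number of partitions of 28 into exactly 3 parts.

65

A partial list (first 12 by largest part):
26,1,1
25,2,1
24,3,1
24,2,2
23,4,1
23,3,2
22,5,1
22,4,2
22,3,3
21,6,1
21,5,2
21,4,3
…and 53 more, for 65 total.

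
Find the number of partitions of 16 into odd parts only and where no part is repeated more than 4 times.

The partitions of 16 that satisfy the conditions:
15 + 1
13 + 3
13 + 1 + 1 + 1
11 + 5
11 + 3 + 1 + 1
9 + 7
9 + 5 + 1 + 1
9 + 3 + 3 + 1
9 + 3 + 1 + 1 + 1 + 1
7 + 7 + 1 + 1
7 + 5 + 3 + 1
7 + 5 + 1 + 1 + 1 + 1
7 + 3 + 3 + 3
7 + 3 + 3 + 1 + 1 + 1
5 + 5 + 5 + 1
5 + 5 + 3 + 3
5 + 5 + 3 + 1 + 1 + 1
5 + 3 + 3 + 3 + 1 + 1
3 + 3 + 3 + 3 + 1 + 1 + 1 + 1

19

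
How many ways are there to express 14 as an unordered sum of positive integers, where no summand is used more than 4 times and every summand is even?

13

They are:
14
12, 2
10, 4
10, 2, 2
8, 6
8, 4, 2
8, 2, 2, 2
6, 6, 2
6, 4, 4
6, 4, 2, 2
6, 2, 2, 2, 2
4, 4, 4, 2
4, 4, 2, 2, 2
That's 13 in total.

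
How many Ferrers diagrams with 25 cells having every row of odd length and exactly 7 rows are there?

28

A partial list (first 12 by largest part):
19, 1, 1, 1, 1, 1, 1
17, 3, 1, 1, 1, 1, 1
15, 5, 1, 1, 1, 1, 1
15, 3, 3, 1, 1, 1, 1
13, 7, 1, 1, 1, 1, 1
13, 5, 3, 1, 1, 1, 1
13, 3, 3, 3, 1, 1, 1
11, 9, 1, 1, 1, 1, 1
11, 7, 3, 1, 1, 1, 1
11, 5, 5, 1, 1, 1, 1
11, 5, 3, 3, 1, 1, 1
11, 3, 3, 3, 3, 1, 1
…and 16 more, for 28 total.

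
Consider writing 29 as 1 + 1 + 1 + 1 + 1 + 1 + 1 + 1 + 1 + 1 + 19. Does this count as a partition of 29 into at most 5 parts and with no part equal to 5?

The parts sum to 29, and the condition 'there are at most 5 summands' is violated.

No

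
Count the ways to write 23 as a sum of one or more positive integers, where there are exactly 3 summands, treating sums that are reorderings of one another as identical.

44

There are too many to list fully; the first 12 (by largest part) are:
21, 1, 1
20, 2, 1
19, 3, 1
19, 2, 2
18, 4, 1
18, 3, 2
17, 5, 1
17, 4, 2
17, 3, 3
16, 6, 1
16, 5, 2
16, 4, 3
…and 32 more, for 44 total.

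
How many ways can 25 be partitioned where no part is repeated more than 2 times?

513

Systematic enumeration (by largest part, then next-largest, …) yields 513.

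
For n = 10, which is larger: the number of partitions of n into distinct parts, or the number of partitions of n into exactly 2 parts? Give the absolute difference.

5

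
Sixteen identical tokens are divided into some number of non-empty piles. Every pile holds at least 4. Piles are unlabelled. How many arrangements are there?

The partitions of 16 that satisfy the conditions:
16
12,4
11,5
10,6
9,7
8,8
8,4,4
7,5,4
6,6,4
6,5,5
4,4,4,4
That's 11 in total.

11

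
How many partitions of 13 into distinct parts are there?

18

They are:
13
1 + 12
2 + 11
3 + 10
1 + 2 + 10
4 + 9
1 + 3 + 9
5 + 8
1 + 4 + 8
2 + 3 + 8
6 + 7
1 + 5 + 7
2 + 4 + 7
1 + 2 + 3 + 7
2 + 5 + 6
3 + 4 + 6
1 + 2 + 4 + 6
1 + 3 + 4 + 5
Counting gives 18.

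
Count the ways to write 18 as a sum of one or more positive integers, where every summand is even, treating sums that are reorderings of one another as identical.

30

A partial list (first 12 by largest part):
18
2 + 16
4 + 14
2 + 2 + 14
6 + 12
2 + 4 + 12
2 + 2 + 2 + 12
8 + 10
2 + 6 + 10
4 + 4 + 10
2 + 2 + 4 + 10
2 + 2 + 2 + 2 + 10
…and 18 more, for 30 total.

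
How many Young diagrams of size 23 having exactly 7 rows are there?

164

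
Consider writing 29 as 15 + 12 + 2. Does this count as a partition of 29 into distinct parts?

Yes

The parts sum to 29, and the condition 'all summands are distinct' holds.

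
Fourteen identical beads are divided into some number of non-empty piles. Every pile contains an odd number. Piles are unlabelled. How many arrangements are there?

22

The partitions of 14 that satisfy the conditions:
1+13
3+11
1+1+1+11
5+9
1+1+3+9
1+1+1+1+1+9
7+7
1+1+5+7
1+3+3+7
1+1+1+1+3+7
1+1+1+1+1+1+1+7
1+3+5+5
1+1+1+1+5+5
3+3+3+5
1+1+1+3+3+5
1+1+1+1+1+1+3+5
1+1+1+1+1+1+1+1+1+5
1+1+3+3+3+3
1+1+1+1+1+3+3+3
1+1+1+1+1+1+1+1+3+3
1+1+1+1+1+1+1+1+1+1+1+3
1+1+1+1+1+1+1+1+1+1+1+1+1+1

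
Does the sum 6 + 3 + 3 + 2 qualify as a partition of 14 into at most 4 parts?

The parts sum to 14, and the condition 'there are at most 4 summands' holds.

Yes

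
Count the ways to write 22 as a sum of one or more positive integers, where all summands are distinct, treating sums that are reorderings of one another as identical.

89

A full systematic count gives 89.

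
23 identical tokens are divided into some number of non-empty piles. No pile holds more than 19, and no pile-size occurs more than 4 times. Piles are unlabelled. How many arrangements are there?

762

There are 762 such partitions.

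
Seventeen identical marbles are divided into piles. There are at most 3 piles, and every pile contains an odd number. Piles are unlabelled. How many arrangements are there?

9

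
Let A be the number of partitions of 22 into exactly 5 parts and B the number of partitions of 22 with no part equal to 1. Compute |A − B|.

91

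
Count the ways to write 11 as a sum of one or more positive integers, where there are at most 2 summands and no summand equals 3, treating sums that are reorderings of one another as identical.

5

They are:
11
10 + 1
9 + 2
7 + 4
6 + 5
Counting gives 5.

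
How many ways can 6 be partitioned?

They are:
6
5, 1
4, 2
4, 1, 1
3, 3
3, 2, 1
3, 1, 1, 1
2, 2, 2
2, 2, 1, 1
2, 1, 1, 1, 1
1, 1, 1, 1, 1, 1

11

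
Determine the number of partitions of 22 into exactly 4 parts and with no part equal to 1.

47

A partial list (first 12 by largest part):
16, 2, 2, 2
15, 3, 2, 2
14, 4, 2, 2
14, 3, 3, 2
13, 5, 2, 2
13, 4, 3, 2
13, 3, 3, 3
12, 6, 2, 2
12, 5, 3, 2
12, 4, 4, 2
12, 4, 3, 3
11, 7, 2, 2
…and 35 more, for 47 total.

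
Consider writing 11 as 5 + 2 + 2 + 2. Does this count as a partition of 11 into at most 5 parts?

Yes

The parts sum to 11, and the condition 'there are at most 5 summands' holds.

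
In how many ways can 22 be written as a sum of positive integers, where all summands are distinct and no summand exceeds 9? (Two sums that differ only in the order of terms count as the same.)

23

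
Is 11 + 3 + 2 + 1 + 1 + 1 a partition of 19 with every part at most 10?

The parts sum to 19, and the condition 'no summand exceeds 10' is violated.

No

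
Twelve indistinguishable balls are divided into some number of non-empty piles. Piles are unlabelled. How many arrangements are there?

77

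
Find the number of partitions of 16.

231

Enumerating by decreasing first part gives 231 partitions in all.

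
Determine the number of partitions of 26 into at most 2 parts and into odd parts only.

7

Enumerating:
1+25
3+23
5+21
7+19
9+17
11+15
13+13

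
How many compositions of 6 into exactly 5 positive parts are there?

A composition of 6 into 5 positive parts is chosen by placing 4 dividers among the 5 gaps between 6 units: C(5,4) = 5.

5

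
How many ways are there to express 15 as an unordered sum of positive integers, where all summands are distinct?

A partial list (first 12 by largest part):
15
14 + 1
13 + 2
12 + 3
12 + 2 + 1
11 + 4
11 + 3 + 1
10 + 5
10 + 4 + 1
10 + 3 + 2
9 + 6
9 + 5 + 1
…and 15 more, for 27 total.

27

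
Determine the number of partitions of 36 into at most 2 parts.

The partitions of 36 that satisfy the conditions:
36
1 + 35
2 + 34
3 + 33
4 + 32
5 + 31
6 + 30
7 + 29
8 + 28
9 + 27
10 + 26
11 + 25
12 + 24
13 + 23
14 + 22
15 + 21
16 + 20
17 + 19
18 + 18

19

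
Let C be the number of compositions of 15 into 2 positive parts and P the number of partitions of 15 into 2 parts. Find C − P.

Ordered (compositions into 2 parts): C(14,1) = 14.
Partitions of 15 into exactly 2 parts: 7.
Difference: 14 − 7 = 7.

7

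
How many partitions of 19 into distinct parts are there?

54

A partial list (first 12 by largest part):
19
1 + 18
2 + 17
3 + 16
1 + 2 + 16
4 + 15
1 + 3 + 15
5 + 14
1 + 4 + 14
2 + 3 + 14
6 + 13
1 + 5 + 13
…and 42 more, for 54 total.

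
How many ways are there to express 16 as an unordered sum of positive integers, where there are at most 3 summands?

There are too many to list fully; the first 12 (by largest part) are:
16
15+1
14+2
14+1+1
13+3
13+2+1
12+4
12+3+1
12+2+2
11+5
11+4+1
11+3+2
…and 18 more, for 30 total.

30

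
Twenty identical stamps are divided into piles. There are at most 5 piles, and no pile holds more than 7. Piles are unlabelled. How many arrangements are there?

46

A partial list (first 12 by largest part):
7, 7, 6
7, 7, 5, 1
7, 7, 4, 2
7, 7, 4, 1, 1
7, 7, 3, 3
7, 7, 3, 2, 1
7, 7, 2, 2, 2
7, 6, 6, 1
7, 6, 5, 2
7, 6, 5, 1, 1
7, 6, 4, 3
7, 6, 4, 2, 1
…and 34 more, for 46 total.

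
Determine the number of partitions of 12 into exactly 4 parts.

The partitions of 12 that satisfy the conditions:
9+1+1+1
8+2+1+1
7+3+1+1
7+2+2+1
6+4+1+1
6+3+2+1
6+2+2+2
5+5+1+1
5+4+2+1
5+3+3+1
5+3+2+2
4+4+3+1
4+4+2+2
4+3+3+2
3+3+3+3

15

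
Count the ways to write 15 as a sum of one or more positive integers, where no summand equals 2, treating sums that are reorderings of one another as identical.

75

There are 75 such partitions.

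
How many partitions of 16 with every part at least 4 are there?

11

Enumerating:
16
12+4
11+5
10+6
9+7
8+8
8+4+4
7+5+4
6+6+4
6+5+5
4+4+4+4
Counting gives 11.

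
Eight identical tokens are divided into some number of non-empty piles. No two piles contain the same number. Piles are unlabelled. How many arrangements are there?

6

Enumerating:
8
7+1
6+2
5+3
5+2+1
4+3+1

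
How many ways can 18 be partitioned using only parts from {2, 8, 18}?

4

Listing the qualifying partitions of 18:
18
2 + 8 + 8
2 + 2 + 2 + 2 + 2 + 8
2 + 2 + 2 + 2 + 2 + 2 + 2 + 2 + 2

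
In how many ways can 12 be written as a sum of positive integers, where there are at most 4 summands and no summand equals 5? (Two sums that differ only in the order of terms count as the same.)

26

A partial list (first 12 by largest part):
12
11,1
10,2
10,1,1
9,3
9,2,1
9,1,1,1
8,4
8,3,1
8,2,2
8,2,1,1
7,4,1
…and 14 more, for 26 total.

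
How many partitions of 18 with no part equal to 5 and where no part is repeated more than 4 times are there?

Enumerating by decreasing first part gives 186 partitions in all.

186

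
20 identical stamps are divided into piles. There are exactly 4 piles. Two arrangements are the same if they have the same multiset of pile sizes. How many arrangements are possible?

A partial list (first 12 by largest part):
1+1+1+17
1+1+2+16
1+1+3+15
1+2+2+15
1+1+4+14
1+2+3+14
2+2+2+14
1+1+5+13
1+2+4+13
1+3+3+13
2+2+3+13
1+1+6+12
…and 52 more, for 64 total.

64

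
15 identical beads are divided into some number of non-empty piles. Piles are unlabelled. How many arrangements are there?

176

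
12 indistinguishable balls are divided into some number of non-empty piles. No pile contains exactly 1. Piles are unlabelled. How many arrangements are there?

21

They are:
12
10,2
9,3
8,4
8,2,2
7,5
7,3,2
6,6
6,4,2
6,3,3
6,2,2,2
5,5,2
5,4,3
5,3,2,2
4,4,4
4,4,2,2
4,3,3,2
4,2,2,2,2
3,3,3,3
3,3,2,2,2
2,2,2,2,2,2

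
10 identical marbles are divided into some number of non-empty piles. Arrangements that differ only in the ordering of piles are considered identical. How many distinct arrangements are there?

42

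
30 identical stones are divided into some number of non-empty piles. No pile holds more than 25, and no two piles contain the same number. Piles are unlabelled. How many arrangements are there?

289

Systematic enumeration (by largest part, then next-largest, …) yields 289.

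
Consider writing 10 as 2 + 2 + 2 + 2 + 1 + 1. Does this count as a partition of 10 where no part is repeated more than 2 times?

The parts sum to 10, and the condition 'no summand is used more than 2 times' is violated.

No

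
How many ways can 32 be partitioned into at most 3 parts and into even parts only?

30

There are too many to list fully; the first 12 (by largest part) are:
32
2 + 30
4 + 28
2 + 2 + 28
6 + 26
2 + 4 + 26
8 + 24
2 + 6 + 24
4 + 4 + 24
10 + 22
2 + 8 + 22
4 + 6 + 22
…and 18 more, for 30 total.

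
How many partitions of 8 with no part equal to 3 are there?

Enumerating:
8
7 + 1
6 + 2
6 + 1 + 1
5 + 2 + 1
5 + 1 + 1 + 1
4 + 4
4 + 2 + 2
4 + 2 + 1 + 1
4 + 1 + 1 + 1 + 1
2 + 2 + 2 + 2
2 + 2 + 2 + 1 + 1
2 + 2 + 1 + 1 + 1 + 1
2 + 1 + 1 + 1 + 1 + 1 + 1
1 + 1 + 1 + 1 + 1 + 1 + 1 + 1

15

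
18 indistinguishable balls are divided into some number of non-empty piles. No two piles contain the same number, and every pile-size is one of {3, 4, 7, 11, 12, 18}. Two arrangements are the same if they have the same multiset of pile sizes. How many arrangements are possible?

Enumerating:
18
11, 7
11, 4, 3
Counting gives 3.

3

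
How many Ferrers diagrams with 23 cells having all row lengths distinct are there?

Enumerating by decreasing first part gives 104 partitions in all.

104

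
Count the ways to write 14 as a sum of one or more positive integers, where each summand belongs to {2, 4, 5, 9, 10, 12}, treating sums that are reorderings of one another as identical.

Listing the qualifying partitions of 14:
12+2
10+4
10+2+2
9+5
5+5+4
5+5+2+2
4+4+4+2
4+4+2+2+2
4+2+2+2+2+2
2+2+2+2+2+2+2

10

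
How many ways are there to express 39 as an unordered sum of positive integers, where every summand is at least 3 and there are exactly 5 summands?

Enumerating by decreasing first part gives 333 partitions in all.

333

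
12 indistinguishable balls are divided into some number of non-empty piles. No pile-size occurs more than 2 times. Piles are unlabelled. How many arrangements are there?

A partial list (first 12 by largest part):
12
1 + 11
2 + 10
1 + 1 + 10
3 + 9
1 + 2 + 9
4 + 8
1 + 3 + 8
2 + 2 + 8
1 + 1 + 2 + 8
5 + 7
1 + 4 + 7
…and 24 more, for 36 total.

36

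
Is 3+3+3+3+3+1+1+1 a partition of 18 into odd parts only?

The parts sum to 18, and the condition 'every summand is odd' holds.

Yes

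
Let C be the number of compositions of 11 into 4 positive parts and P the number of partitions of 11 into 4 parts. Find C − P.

109

Compositions: C(10,3) = 120.
Partitions of 11 into exactly 4 parts: 11.
Difference: 120 − 11 = 109.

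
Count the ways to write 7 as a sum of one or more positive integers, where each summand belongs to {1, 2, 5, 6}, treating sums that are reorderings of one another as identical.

The partitions of 7 that satisfy the conditions:
6,1
5,2
5,1,1
2,2,2,1
2,2,1,1,1
2,1,1,1,1,1
1,1,1,1,1,1,1

7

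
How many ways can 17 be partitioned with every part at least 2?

66

There are too many to list fully; the first 12 (by largest part) are:
17
15,2
14,3
13,4
13,2,2
12,5
12,3,2
11,6
11,4,2
11,3,3
11,2,2,2
10,7
…and 54 more, for 66 total.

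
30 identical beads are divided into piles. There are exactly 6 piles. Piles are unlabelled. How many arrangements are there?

Systematic enumeration (by largest part, then next-largest, …) yields 532.

532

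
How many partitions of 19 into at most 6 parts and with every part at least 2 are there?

94

Systematic enumeration (by largest part, then next-largest, …) yields 94.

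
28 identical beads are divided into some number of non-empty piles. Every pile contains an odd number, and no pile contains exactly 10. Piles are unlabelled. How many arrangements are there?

222

There are 222 such partitions.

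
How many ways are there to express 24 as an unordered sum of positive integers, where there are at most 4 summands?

169

A full systematic count gives 169.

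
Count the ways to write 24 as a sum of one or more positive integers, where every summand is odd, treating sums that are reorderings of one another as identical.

122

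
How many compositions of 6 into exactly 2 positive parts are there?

5

A composition of 6 into 2 positive parts is chosen by placing 1 dividers among the 5 gaps between 6 units: C(5,1) = 5.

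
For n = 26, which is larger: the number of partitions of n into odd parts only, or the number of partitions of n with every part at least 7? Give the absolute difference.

152

Partitions of 26 into odd parts only: 165.
Partitions of 26 with every part at least 7: 13.
|165 − 13| = 152.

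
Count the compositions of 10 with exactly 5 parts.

Place 4 bars in the 9 internal gaps of a row of 10 dots: C(9,4) = 126.

126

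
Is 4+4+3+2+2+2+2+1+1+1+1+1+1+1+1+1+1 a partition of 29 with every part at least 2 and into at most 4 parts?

The parts sum to 29, and the condition 'every summand is at least 2' is violated.

No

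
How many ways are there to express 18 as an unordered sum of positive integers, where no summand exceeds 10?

A full systematic count gives 340.

340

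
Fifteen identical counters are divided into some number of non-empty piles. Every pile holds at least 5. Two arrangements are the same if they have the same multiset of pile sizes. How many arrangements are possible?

5

The partitions of 15 that satisfy the conditions:
15
5+10
6+9
7+8
5+5+5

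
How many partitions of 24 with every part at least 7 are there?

10

Listing the qualifying partitions of 24:
24
17+7
16+8
15+9
14+10
13+11
12+12
10+7+7
9+8+7
8+8+8
Counting gives 10.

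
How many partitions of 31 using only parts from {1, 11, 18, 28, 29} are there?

Listing the qualifying partitions of 31:
1 + 1 + 29
1 + 1 + 1 + 28
1 + 1 + 11 + 18
1 + 1 + 1 + 1 + 1 + 1 + 1 + 1 + 1 + 1 + 1 + 1 + 1 + 18
1 + 1 + 1 + 1 + 1 + 1 + 1 + 1 + 1 + 11 + 11
1 + 1 + 1 + 1 + 1 + 1 + 1 + 1 + 1 + 1 + 1 + 1 + 1 + 1 + 1 + 1 + 1 + 1 + 1 + 1 + 11
1 + 1 + 1 + 1 + 1 + 1 + 1 + 1 + 1 + 1 + 1 + 1 + 1 + 1 + 1 + 1 + 1 + 1 + 1 + 1 + 1 + 1 + 1 + 1 + 1 + 1 + 1 + 1 + 1 + 1 + 1
That's 7 in total.

7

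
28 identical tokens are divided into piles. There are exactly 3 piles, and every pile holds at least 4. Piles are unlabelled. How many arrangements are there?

30

There are too many to list fully; the first 12 (by largest part) are:
20, 4, 4
19, 5, 4
18, 6, 4
18, 5, 5
17, 7, 4
17, 6, 5
16, 8, 4
16, 7, 5
16, 6, 6
15, 9, 4
15, 8, 5
15, 7, 6
…and 18 more, for 30 total.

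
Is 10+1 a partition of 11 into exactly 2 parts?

Yes

The parts sum to 11, and the condition 'there are exactly 2 summands' holds.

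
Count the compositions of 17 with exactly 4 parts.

560

Place 3 bars in the 16 internal gaps of a row of 17 dots: C(16,3) = 560.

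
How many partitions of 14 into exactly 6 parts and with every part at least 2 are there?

Enumerating:
4+2+2+2+2+2
3+3+2+2+2+2

2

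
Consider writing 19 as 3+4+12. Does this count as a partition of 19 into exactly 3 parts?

Yes

The parts sum to 19, and the condition 'there are exactly 3 summands' holds.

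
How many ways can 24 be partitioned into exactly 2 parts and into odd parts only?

The partitions of 24 that satisfy the conditions:
1+23
3+21
5+19
7+17
9+15
11+13

6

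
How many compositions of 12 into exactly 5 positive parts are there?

Equivalently, choose which 4 of the 11 gaps become plus signs: C(11,4) = 330.

330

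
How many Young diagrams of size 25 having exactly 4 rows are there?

120

Enumerating by decreasing first part gives 120 partitions in all.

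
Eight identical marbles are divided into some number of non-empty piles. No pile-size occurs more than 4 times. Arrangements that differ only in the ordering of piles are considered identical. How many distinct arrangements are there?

The partitions of 8 that satisfy the conditions:
8
1,7
2,6
1,1,6
3,5
1,2,5
1,1,1,5
4,4
1,3,4
2,2,4
1,1,2,4
1,1,1,1,4
2,3,3
1,1,3,3
1,2,2,3
1,1,1,2,3
2,2,2,2
1,1,2,2,2
1,1,1,1,2,2

19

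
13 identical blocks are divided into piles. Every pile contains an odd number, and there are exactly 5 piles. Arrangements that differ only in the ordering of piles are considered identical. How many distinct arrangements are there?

5

Listing the qualifying partitions of 13:
9,1,1,1,1
7,3,1,1,1
5,5,1,1,1
5,3,3,1,1
3,3,3,3,1
Counting gives 5.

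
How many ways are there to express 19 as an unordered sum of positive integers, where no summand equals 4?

314

A full systematic count gives 314.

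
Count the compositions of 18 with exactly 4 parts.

A composition of 18 into 4 positive parts is chosen by placing 3 dividers among the 17 gaps between 18 units: C(17,3) = 680.

680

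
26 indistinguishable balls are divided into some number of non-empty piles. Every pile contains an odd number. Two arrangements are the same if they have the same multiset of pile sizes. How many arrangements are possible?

165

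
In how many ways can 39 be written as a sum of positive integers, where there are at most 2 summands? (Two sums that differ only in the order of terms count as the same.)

Listing the qualifying partitions of 39:
39
38+1
37+2
36+3
35+4
34+5
33+6
32+7
31+8
30+9
29+10
28+11
27+12
26+13
25+14
24+15
23+16
22+17
21+18
20+19

20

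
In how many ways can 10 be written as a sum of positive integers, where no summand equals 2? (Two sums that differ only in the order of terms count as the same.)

They are:
10
1,9
1,1,8
3,7
1,1,1,7
4,6
1,3,6
1,1,1,1,6
5,5
1,4,5
1,1,3,5
1,1,1,1,1,5
1,1,4,4
3,3,4
1,1,1,3,4
1,1,1,1,1,1,4
1,3,3,3
1,1,1,1,3,3
1,1,1,1,1,1,1,3
1,1,1,1,1,1,1,1,1,1
Counting gives 20.

20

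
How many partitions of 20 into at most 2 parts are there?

The partitions of 20 that satisfy the conditions:
20
1 + 19
2 + 18
3 + 17
4 + 16
5 + 15
6 + 14
7 + 13
8 + 12
9 + 11
10 + 10

11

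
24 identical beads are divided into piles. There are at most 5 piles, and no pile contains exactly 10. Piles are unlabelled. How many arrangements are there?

Counting exhaustively, 286 partitions satisfy the conditions.

286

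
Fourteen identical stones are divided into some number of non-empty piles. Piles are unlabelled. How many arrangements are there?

135

Direct enumeration gives 135 partitions.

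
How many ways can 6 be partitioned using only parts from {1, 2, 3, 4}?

9

They are:
4, 2
4, 1, 1
3, 3
3, 2, 1
3, 1, 1, 1
2, 2, 2
2, 2, 1, 1
2, 1, 1, 1, 1
1, 1, 1, 1, 1, 1
That's 9 in total.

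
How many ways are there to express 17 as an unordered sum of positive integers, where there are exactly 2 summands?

The partitions of 17 that satisfy the conditions:
1+16
2+15
3+14
4+13
5+12
6+11
7+10
8+9
Counting gives 8.

8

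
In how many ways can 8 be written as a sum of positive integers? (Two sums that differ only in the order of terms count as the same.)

22

Listing the qualifying partitions of 8:
8
7 + 1
6 + 2
6 + 1 + 1
5 + 3
5 + 2 + 1
5 + 1 + 1 + 1
4 + 4
4 + 3 + 1
4 + 2 + 2
4 + 2 + 1 + 1
4 + 1 + 1 + 1 + 1
3 + 3 + 2
3 + 3 + 1 + 1
3 + 2 + 2 + 1
3 + 2 + 1 + 1 + 1
3 + 1 + 1 + 1 + 1 + 1
2 + 2 + 2 + 2
2 + 2 + 2 + 1 + 1
2 + 2 + 1 + 1 + 1 + 1
2 + 1 + 1 + 1 + 1 + 1 + 1
1 + 1 + 1 + 1 + 1 + 1 + 1 + 1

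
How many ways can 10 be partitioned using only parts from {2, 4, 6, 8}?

Enumerating:
8 + 2
6 + 4
6 + 2 + 2
4 + 4 + 2
4 + 2 + 2 + 2
2 + 2 + 2 + 2 + 2
That's 6 in total.

6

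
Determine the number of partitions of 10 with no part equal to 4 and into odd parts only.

Enumerating:
1,9
3,7
1,1,1,7
5,5
1,1,3,5
1,1,1,1,1,5
1,3,3,3
1,1,1,1,3,3
1,1,1,1,1,1,1,3
1,1,1,1,1,1,1,1,1,1
Counting gives 10.

10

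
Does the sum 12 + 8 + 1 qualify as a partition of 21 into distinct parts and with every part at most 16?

The parts sum to 21, and the condition 'all summands are distinct' holds; the condition 'no summand exceeds 16' holds.

Yes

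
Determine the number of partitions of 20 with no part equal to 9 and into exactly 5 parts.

73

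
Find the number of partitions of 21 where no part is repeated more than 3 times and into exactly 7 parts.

A partial list (first 12 by largest part):
12+2+2+2+1+1+1
11+3+2+2+1+1+1
10+4+2+2+1+1+1
10+3+3+2+1+1+1
10+3+2+2+2+1+1
9+5+2+2+1+1+1
9+4+3+2+1+1+1
9+4+2+2+2+1+1
9+3+3+3+1+1+1
9+3+3+2+2+1+1
8+6+2+2+1+1+1
8+5+3+2+1+1+1
…and 46 more, for 58 total.

58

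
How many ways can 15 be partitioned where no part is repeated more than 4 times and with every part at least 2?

38

There are too many to list fully; the first 12 (by largest part) are:
15
13, 2
12, 3
11, 4
11, 2, 2
10, 5
10, 3, 2
9, 6
9, 4, 2
9, 3, 3
9, 2, 2, 2
8, 7
…and 26 more, for 38 total.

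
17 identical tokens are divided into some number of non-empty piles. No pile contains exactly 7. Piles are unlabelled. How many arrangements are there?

Direct enumeration gives 255 partitions.

255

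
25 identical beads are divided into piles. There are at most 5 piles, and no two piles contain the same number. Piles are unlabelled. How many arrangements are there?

Enumerating by decreasing first part gives 137 partitions in all.

137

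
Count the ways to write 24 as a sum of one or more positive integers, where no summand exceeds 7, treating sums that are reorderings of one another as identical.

733

Systematic enumeration (by largest part, then next-largest, …) yields 733.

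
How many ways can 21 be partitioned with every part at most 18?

788

Counting exhaustively, 788 partitions satisfy the conditions.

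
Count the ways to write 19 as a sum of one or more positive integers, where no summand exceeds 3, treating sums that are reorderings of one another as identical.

40

A partial list (first 12 by largest part):
1 + 3 + 3 + 3 + 3 + 3 + 3
2 + 2 + 3 + 3 + 3 + 3 + 3
1 + 1 + 2 + 3 + 3 + 3 + 3 + 3
1 + 1 + 1 + 1 + 3 + 3 + 3 + 3 + 3
1 + 2 + 2 + 2 + 3 + 3 + 3 + 3
1 + 1 + 1 + 2 + 2 + 3 + 3 + 3 + 3
1 + 1 + 1 + 1 + 1 + 2 + 3 + 3 + 3 + 3
1 + 1 + 1 + 1 + 1 + 1 + 1 + 3 + 3 + 3 + 3
2 + 2 + 2 + 2 + 2 + 3 + 3 + 3
1 + 1 + 2 + 2 + 2 + 2 + 3 + 3 + 3
1 + 1 + 1 + 1 + 2 + 2 + 2 + 3 + 3 + 3
1 + 1 + 1 + 1 + 1 + 1 + 2 + 2 + 3 + 3 + 3
…and 28 more, for 40 total.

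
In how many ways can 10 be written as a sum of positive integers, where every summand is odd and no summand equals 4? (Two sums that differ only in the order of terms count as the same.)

10

The partitions of 10 that satisfy the conditions:
1,9
3,7
1,1,1,7
5,5
1,1,3,5
1,1,1,1,1,5
1,3,3,3
1,1,1,1,3,3
1,1,1,1,1,1,1,3
1,1,1,1,1,1,1,1,1,1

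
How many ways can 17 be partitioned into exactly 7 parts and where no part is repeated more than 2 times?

The partitions of 17 that satisfy the conditions:
5+3+3+2+2+1+1
4+4+3+2+2+1+1

2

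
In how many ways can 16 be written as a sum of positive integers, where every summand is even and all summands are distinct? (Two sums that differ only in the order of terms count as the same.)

They are:
16
14, 2
12, 4
10, 6
10, 4, 2
8, 6, 2

6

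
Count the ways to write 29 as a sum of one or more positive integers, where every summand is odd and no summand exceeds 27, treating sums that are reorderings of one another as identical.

255

Direct enumeration gives 255 partitions.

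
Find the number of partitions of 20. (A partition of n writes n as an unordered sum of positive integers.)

There are 627 such partitions.

627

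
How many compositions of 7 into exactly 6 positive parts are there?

6

A composition of 7 into 6 positive parts is chosen by placing 5 dividers among the 6 gaps between 7 units: C(6,5) = 6.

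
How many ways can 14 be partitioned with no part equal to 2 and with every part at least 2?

13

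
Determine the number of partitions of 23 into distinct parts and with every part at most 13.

There are 71 such partitions.

71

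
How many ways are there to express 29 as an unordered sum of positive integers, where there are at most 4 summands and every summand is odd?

Listing the qualifying partitions of 29:
29
27,1,1
25,3,1
23,5,1
23,3,3
21,7,1
21,5,3
19,9,1
19,7,3
19,5,5
17,11,1
17,9,3
17,7,5
15,13,1
15,11,3
15,9,5
15,7,7
13,13,3
13,11,5
13,9,7
11,11,7
11,9,9

22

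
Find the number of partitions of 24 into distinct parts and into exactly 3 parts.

37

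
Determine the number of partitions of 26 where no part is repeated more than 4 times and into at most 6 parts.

Direct enumeration gives 704 partitions.

704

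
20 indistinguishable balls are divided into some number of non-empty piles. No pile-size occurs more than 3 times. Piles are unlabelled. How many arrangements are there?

320

Enumerating by decreasing first part gives 320 partitions in all.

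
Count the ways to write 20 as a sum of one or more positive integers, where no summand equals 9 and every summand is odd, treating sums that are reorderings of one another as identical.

52

A partial list (first 12 by largest part):
19+1
17+3
17+1+1+1
15+5
15+3+1+1
15+1+1+1+1+1
13+7
13+5+1+1
13+3+3+1
13+3+1+1+1+1
13+1+1+1+1+1+1+1
11+7+1+1
…and 40 more, for 52 total.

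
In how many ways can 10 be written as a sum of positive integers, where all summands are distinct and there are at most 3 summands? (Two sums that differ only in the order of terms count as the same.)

9

Enumerating:
10
9,1
8,2
7,3
7,2,1
6,4
6,3,1
5,4,1
5,3,2
Counting gives 9.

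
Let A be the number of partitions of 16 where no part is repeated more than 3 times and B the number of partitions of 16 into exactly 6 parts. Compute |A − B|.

Partitions of 16 where no part is repeated more than 3 times: 132.
Partitions of 16 into exactly 6 parts: 35.
|132 − 35| = 97.

97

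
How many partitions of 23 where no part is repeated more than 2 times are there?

Enumerating by decreasing first part gives 355 partitions in all.

355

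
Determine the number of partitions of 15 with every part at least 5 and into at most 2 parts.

4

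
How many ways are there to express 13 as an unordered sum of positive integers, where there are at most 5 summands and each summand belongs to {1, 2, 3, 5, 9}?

13

They are:
1, 3, 9
2, 2, 9
1, 1, 2, 9
1, 1, 1, 1, 9
3, 5, 5
1, 2, 5, 5
1, 1, 1, 5, 5
2, 3, 3, 5
1, 1, 3, 3, 5
1, 2, 2, 3, 5
2, 2, 2, 2, 5
1, 3, 3, 3, 3
2, 2, 3, 3, 3
That's 13 in total.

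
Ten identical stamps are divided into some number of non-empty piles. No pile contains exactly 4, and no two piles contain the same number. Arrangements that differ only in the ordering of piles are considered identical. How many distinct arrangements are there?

7

The partitions of 10 that satisfy the conditions:
10
9+1
8+2
7+3
7+2+1
6+3+1
5+3+2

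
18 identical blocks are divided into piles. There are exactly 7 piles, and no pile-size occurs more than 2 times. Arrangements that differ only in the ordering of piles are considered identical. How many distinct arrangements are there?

The partitions of 18 that satisfy the conditions:
6 + 3 + 3 + 2 + 2 + 1 + 1
5 + 4 + 3 + 2 + 2 + 1 + 1
4 + 4 + 3 + 3 + 2 + 1 + 1
That's 3 in total.

3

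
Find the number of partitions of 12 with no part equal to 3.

47

There are too many to list fully; the first 12 (by largest part) are:
12
11 + 1
10 + 2
10 + 1 + 1
9 + 2 + 1
9 + 1 + 1 + 1
8 + 4
8 + 2 + 2
8 + 2 + 1 + 1
8 + 1 + 1 + 1 + 1
7 + 5
7 + 4 + 1
…and 35 more, for 47 total.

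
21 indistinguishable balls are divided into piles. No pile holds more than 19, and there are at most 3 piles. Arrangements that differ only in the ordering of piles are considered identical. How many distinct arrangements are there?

There are too many to list fully; the first 12 (by largest part) are:
19 + 2
19 + 1 + 1
18 + 3
18 + 2 + 1
17 + 4
17 + 3 + 1
17 + 2 + 2
16 + 5
16 + 4 + 1
16 + 3 + 2
15 + 6
15 + 5 + 1
…and 34 more, for 46 total.

46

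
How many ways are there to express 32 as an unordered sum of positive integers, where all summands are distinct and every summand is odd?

The partitions of 32 that satisfy the conditions:
31+1
29+3
27+5
25+7
23+9
23+5+3+1
21+11
21+7+3+1
19+13
19+9+3+1
19+7+5+1
17+15
17+11+3+1
17+9+5+1
17+7+5+3
15+13+3+1
15+11+5+1
15+9+7+1
15+9+5+3
13+11+7+1
13+11+5+3
13+9+7+3
11+9+7+5

23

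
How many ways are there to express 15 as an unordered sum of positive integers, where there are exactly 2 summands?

Listing the qualifying partitions of 15:
14+1
13+2
12+3
11+4
10+5
9+6
8+7

7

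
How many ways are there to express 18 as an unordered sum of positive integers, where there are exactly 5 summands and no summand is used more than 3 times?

53

A partial list (first 12 by largest part):
13+2+1+1+1
12+3+1+1+1
12+2+2+1+1
11+4+1+1+1
11+3+2+1+1
11+2+2+2+1
10+5+1+1+1
10+4+2+1+1
10+3+3+1+1
10+3+2+2+1
9+6+1+1+1
9+5+2+1+1
…and 41 more, for 53 total.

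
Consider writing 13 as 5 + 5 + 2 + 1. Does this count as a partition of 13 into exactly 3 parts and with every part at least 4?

No

The parts sum to 13, and the condition 'there are exactly 3 summands' is violated.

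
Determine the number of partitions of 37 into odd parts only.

Counting exhaustively, 760 partitions satisfy the conditions.

760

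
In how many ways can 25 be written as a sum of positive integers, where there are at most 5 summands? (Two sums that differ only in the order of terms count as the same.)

Enumerating by decreasing first part gives 377 partitions in all.

377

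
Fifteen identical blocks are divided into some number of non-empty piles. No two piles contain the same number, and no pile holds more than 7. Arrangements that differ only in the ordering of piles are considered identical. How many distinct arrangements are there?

Listing the qualifying partitions of 15:
7,6,2
7,5,3
7,5,2,1
7,4,3,1
6,5,4
6,5,3,1
6,4,3,2
5,4,3,2,1
That's 8 in total.

8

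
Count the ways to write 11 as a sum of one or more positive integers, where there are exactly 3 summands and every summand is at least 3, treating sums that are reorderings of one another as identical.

The partitions of 11 that satisfy the conditions:
5, 3, 3
4, 4, 3

2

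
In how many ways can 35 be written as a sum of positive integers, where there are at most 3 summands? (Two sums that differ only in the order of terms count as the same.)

120

A full systematic count gives 120.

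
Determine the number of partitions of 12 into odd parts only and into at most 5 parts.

The partitions of 12 that satisfy the conditions:
11+1
9+3
9+1+1+1
7+5
7+3+1+1
5+5+1+1
5+3+3+1
3+3+3+3

8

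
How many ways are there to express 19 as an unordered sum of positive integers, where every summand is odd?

54

There are too many to list fully; the first 12 (by largest part) are:
19
17+1+1
15+3+1
15+1+1+1+1
13+5+1
13+3+3
13+3+1+1+1
13+1+1+1+1+1+1
11+7+1
11+5+3
11+5+1+1+1
11+3+3+1+1
…and 42 more, for 54 total.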